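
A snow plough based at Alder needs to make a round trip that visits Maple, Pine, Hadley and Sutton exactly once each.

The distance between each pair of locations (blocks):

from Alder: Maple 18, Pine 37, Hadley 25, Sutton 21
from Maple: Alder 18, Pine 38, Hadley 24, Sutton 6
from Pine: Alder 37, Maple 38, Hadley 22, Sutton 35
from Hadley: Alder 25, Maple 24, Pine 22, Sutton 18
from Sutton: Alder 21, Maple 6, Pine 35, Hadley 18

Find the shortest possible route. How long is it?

Shortest round trip = 101 blocks.

There are 12 distinct closed tours to check (reversals are equivalent).
Alder → Maple → Pine → Hadley → Sutton → Alder: 18+38+22+18+21 = 117
Alder → Maple → Pine → Sutton → Hadley → Alder: 18+38+35+18+25 = 134
Alder → Maple → Hadley → Pine → Sutton → Alder: 18+24+22+35+21 = 120
Alder → Maple → Hadley → Sutton → Pine → Alder: 18+24+18+35+37 = 132
Alder → Maple → Sutton → Pine → Hadley → Alder: 18+6+35+22+25 = 106
Alder → Maple → Sutton → Hadley → Pine → Alder: 18+6+18+22+37 = 101
Alder → Pine → Maple → Hadley → Sutton → Alder: 37+38+24+18+21 = 138
Alder → Pine → Maple → Sutton → Hadley → Alder: 37+38+6+18+25 = 124
Alder → Pine → Hadley → Maple → Sutton → Alder: 37+22+24+6+21 = 110
Alder → Pine → Sutton → Maple → Hadley → Alder: 37+35+6+24+25 = 127
Alder → Hadley → Maple → Pine → Sutton → Alder: 25+24+38+35+21 = 143
Alder → Hadley → Pine → Maple → Sutton → Alder: 25+22+38+6+21 = 112
The minimum is 101.
One optimal route: Alder → Maple → Sutton → Hadley → Pine → Alder (or its reverse).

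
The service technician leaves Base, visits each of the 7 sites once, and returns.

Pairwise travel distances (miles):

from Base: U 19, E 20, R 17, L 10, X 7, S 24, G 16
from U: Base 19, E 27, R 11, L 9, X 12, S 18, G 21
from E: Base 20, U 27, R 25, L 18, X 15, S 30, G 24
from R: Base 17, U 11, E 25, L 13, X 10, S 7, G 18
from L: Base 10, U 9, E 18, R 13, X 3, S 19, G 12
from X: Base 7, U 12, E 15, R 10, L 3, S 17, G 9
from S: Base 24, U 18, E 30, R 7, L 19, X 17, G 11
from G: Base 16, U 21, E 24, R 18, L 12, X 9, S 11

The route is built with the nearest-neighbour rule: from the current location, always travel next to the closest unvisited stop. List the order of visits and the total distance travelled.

From Base: distances to unvisited — X=7, L=10, G=16, R=17, U=19, E=20, S=24. Nearest is X (7).
From X: distances to unvisited — L=3, G=9, R=10, U=12, E=15, S=17. Nearest is L (3).
From L: distances to unvisited — U=9, G=12, R=13, E=18, S=19. Nearest is U (9).
From U: distances to unvisited — R=11, S=18, G=21, E=27. Nearest is R (11).
From R: distances to unvisited — S=7, G=18, E=25. Nearest is S (7).
From S: distances to unvisited — G=11, E=30. Nearest is G (11).
From G: distances to unvisited — E=24. Nearest is E (24).
Return E→Base: 20.
Total = 7 + 3 + 9 + 11 + 7 + 11 + 24 + 20 = 92.

Total distance 92 miles via the nearest-neighbour route Base → X → L → U → R → S → G → E → Base.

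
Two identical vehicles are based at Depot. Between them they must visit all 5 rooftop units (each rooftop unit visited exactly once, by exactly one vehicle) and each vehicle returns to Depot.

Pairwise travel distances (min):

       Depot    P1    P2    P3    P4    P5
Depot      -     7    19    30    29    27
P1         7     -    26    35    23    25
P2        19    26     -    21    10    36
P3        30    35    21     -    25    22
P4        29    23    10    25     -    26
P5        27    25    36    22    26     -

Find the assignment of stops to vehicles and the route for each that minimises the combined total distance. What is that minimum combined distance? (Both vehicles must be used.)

Check every non-empty split of the stops between the two vehicles; for each half take its own optimal tour:
  {P1} + {P2, P3, P4, P5}: 14 + 103 = 117
  {P2} + {P1, P3, P4, P5}: 38 + 104 = 142
  {P1, P2} + {P3, P4, P5}: 52 + 103 = 155
  {P3} + {P1, P2, P4, P5}: 60 + 87 = 147
  {P1, P3} + {P2, P4, P5}: 72 + 82 = 154
  {P2, P3} + {P1, P4, P5}: 70 + 83 = 153
  … (15 splits in total)
Best: vehicle 1 Depot → P1 → Depot = 14; vehicle 2 Depot → P2 → P4 → P3 → P5 → Depot = 103; combined 117.

117 min — the smallest possible combined total.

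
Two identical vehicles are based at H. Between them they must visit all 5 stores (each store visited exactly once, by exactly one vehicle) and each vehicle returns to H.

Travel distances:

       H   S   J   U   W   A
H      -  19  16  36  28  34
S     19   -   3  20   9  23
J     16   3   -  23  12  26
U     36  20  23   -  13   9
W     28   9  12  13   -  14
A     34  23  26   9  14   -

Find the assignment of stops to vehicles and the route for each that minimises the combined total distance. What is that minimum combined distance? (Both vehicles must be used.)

There are 2^4 − 1 = 15 ways to divide the 5 stops into two non-empty groups. For each, the best each vehicle can do is its own shortest tour through its group:
  {S} + {J, U, W, A}: 38 + 84 = 122
  {J} + {S, U, W, A}: 32 + 84 = 116
  {S, J} + {U, W, A}: 38 + 84 = 122
  {U} + {S, J, W, A}: 72 + 76 = 148
  {S, U} + {J, W, A}: 75 + 76 = 151
  {J, U} + {S, W, A}: 75 + 76 = 151
  … (15 splits in total)
Best: vehicle 1 H → J → H = 32; vehicle 2 H → S → W → U → A → H = 84; combined 116.

Minimum combined distance: 116.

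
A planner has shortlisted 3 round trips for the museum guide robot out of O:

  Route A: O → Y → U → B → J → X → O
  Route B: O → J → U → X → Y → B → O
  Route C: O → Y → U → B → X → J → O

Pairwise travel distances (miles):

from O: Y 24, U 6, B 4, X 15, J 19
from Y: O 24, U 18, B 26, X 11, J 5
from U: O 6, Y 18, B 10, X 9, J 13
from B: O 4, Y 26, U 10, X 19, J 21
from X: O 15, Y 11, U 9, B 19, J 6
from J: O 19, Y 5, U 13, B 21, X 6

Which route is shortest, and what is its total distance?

82 miles — Route B is the shortest.

Route A: 24 + 18 + 10 + 21 + 6 + 15 = 94
Route B: 19 + 13 + 9 + 11 + 26 + 4 = 82
Route C: 24 + 18 + 10 + 19 + 6 + 19 = 96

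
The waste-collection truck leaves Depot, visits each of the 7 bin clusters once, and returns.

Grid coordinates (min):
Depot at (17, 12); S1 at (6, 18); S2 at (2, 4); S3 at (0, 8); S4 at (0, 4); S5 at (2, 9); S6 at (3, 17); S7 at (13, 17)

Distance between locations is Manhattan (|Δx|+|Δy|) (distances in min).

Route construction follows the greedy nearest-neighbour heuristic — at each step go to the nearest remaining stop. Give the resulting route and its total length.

Total distance 62 min via the nearest-neighbour route Depot → S7 → S1 → S6 → S5 → S3 → S4 → S2 → Depot.

From Depot: distances to unvisited — S7=9, S1=17, S5=18, S6=19, S3=21, S2=23, S4=25. Nearest is S7 (9).
From S7: distances to unvisited — S1=8, S6=10, S5=19, S3=22, S2=24, S4=26. Nearest is S1 (8).
From S1: distances to unvisited — S6=4, S5=13, S3=16, S2=18, S4=20. Nearest is S6 (4).
From S6: distances to unvisited — S5=9, S3=12, S2=14, S4=16. Nearest is S5 (9).
From S5: distances to unvisited — S3=3, S2=5, S4=7. Nearest is S3 (3).
From S3: distances to unvisited — S4=4, S2=6. Nearest is S4 (4).
From S4: distances to unvisited — S2=2. Nearest is S2 (2).
Return S2→Depot: 23.
Total = 9 + 8 + 4 + 9 + 3 + 4 + 2 + 23 = 62.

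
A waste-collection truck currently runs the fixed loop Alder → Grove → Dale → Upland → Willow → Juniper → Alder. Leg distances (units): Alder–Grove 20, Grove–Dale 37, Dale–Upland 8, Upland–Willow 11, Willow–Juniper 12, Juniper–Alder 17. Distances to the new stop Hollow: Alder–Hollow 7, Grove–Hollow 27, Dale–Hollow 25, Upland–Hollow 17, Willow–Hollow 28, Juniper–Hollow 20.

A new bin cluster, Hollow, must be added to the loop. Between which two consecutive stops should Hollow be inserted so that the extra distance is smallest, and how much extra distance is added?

Insertion cost between consecutive stops i–j is d(i,Hollow) + d(Hollow,j) − d(i,j):
  between Alder and Grove: 7 + 27 − 20 = 14
  between Grove and Dale: 27 + 25 − 37 = 15
  between Dale and Upland: 25 + 17 − 8 = 34
  between Upland and Willow: 17 + 28 − 11 = 34
  between Willow and Juniper: 28 + 20 − 12 = 36
  between Juniper and Alder: 20 + 7 − 17 = 10
Cheapest insertion is between Juniper and Alder, adding 10.
New total = 105 + 10 = 115.

+10 — insert Hollow between Juniper and Alder.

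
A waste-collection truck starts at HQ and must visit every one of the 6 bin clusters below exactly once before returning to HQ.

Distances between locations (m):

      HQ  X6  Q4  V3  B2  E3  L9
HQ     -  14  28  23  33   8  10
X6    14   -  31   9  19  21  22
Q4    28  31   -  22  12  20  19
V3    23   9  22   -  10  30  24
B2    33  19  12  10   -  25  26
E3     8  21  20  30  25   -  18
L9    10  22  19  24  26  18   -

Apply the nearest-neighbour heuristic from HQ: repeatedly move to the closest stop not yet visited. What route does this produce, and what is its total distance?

Total distance 90 m via the nearest-neighbour route HQ → E3 → L9 → Q4 → B2 → V3 → X6 → HQ.

From HQ: distances to unvisited — E3=8, L9=10, X6=14, V3=23, Q4=28, B2=33. Nearest is E3 (8).
From E3: distances to unvisited — L9=18, Q4=20, X6=21, B2=25, V3=30. Nearest is L9 (18).
From L9: distances to unvisited — Q4=19, X6=22, V3=24, B2=26. Nearest is Q4 (19).
From Q4: distances to unvisited — B2=12, V3=22, X6=31. Nearest is B2 (12).
From B2: distances to unvisited — V3=10, X6=19. Nearest is V3 (10).
From V3: distances to unvisited — X6=9. Nearest is X6 (9).
Return X6→HQ: 14.
Total = 8 + 18 + 19 + 12 + 10 + 9 + 14 = 90.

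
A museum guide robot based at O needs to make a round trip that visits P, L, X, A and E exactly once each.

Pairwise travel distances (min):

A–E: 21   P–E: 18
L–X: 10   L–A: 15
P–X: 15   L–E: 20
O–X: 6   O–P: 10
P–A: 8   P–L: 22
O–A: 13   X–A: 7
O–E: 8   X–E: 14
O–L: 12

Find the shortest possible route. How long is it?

There are 60 distinct closed tours to check (reversals are equivalent).
O-P-L-X-A-E-O: 10+22+10+7+21+8 = 78
O-P-L-X-E-A-O: 10+22+10+14+21+13 = 90
O-P-L-A-X-E-O: 10+22+15+7+14+8 = 76
O-P-L-A-E-X-O: 10+22+15+21+14+6 = 88
O-P-L-E-X-A-O: 10+22+20+14+7+13 = 86
O-P-L-E-A-X-O: 10+22+20+21+7+6 = 86
O-P-X-L-A-E-O: 10+15+10+15+21+8 = 79
O-P-X-L-E-A-O: 10+15+10+20+21+13 = 89
O-P-X-A-L-E-O: 10+15+7+15+20+8 = 75
O-P-X-A-E-L-O: 10+15+7+21+20+12 = 85
O-P-X-E-L-A-O: 10+15+14+20+15+13 = 87
O-P-X-E-A-L-O: 10+15+14+21+15+12 = 87
O-P-A-L-X-E-O: 10+8+15+10+14+8 = 65
O-P-A-L-E-X-O: 10+8+15+20+14+6 = 73
… (46 more)
O-P-A-X-L-E-O: 10+8+7+10+20+8 = 63  ← best
The minimum is 63.
One optimal route: O → P → A → X → L → E → O (or its reverse).

Minimum total distance: 63 min.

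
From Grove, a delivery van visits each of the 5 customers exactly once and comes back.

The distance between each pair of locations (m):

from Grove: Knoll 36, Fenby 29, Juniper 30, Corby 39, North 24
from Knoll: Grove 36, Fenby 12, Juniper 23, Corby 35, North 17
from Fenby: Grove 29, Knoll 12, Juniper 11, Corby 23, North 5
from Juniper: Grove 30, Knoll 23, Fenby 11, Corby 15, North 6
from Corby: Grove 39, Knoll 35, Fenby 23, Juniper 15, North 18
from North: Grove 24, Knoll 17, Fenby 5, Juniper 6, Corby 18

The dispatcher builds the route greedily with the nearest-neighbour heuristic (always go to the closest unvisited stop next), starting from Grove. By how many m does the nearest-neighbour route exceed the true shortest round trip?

Grove: North=24, Fenby=29, Juniper=30, Knoll=36, Corby=39 ⇒ North
North: Fenby=5, Juniper=6, Knoll=17, Corby=18 ⇒ Fenby
Fenby: Juniper=11, Knoll=12, Corby=23 ⇒ Juniper
Juniper: Corby=15, Knoll=23 ⇒ Corby
Corby: Knoll=35 ⇒ Knoll
NN route Grove → North → Fenby → Juniper → Corby → Knoll → Grove costs 126.
Optimal: Grove → Knoll → Fenby → North → Juniper → Corby → Grove costs 113 (by enumerating all 60 distinct tours).
Excess = 126 − 113 = 13.

13 m longer than the optimal tour.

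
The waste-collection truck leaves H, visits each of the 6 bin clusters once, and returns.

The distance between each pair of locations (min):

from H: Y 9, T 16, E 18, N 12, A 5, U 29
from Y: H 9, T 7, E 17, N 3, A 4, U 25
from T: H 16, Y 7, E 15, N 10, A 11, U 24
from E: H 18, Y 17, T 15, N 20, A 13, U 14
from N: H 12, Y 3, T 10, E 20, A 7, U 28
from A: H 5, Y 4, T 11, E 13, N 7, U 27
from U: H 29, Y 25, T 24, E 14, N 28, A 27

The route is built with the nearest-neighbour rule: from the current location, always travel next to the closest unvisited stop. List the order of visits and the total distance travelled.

From H: distances to unvisited — A=5, Y=9, N=12, T=16, E=18, U=29. Nearest is A (5).
From A: distances to unvisited — Y=4, N=7, T=11, E=13, U=27. Nearest is Y (4).
From Y: distances to unvisited — N=3, T=7, E=17, U=25. Nearest is N (3).
From N: distances to unvisited — T=10, E=20, U=28. Nearest is T (10).
From T: distances to unvisited — E=15, U=24. Nearest is E (15).
From E: distances to unvisited — U=14. Nearest is U (14).
Return U→H: 29.
Total = 5 + 4 + 3 + 10 + 15 + 14 + 29 = 80.

Nearest-neighbour total = 80 min; route H → A → Y → N → T → E → U → H.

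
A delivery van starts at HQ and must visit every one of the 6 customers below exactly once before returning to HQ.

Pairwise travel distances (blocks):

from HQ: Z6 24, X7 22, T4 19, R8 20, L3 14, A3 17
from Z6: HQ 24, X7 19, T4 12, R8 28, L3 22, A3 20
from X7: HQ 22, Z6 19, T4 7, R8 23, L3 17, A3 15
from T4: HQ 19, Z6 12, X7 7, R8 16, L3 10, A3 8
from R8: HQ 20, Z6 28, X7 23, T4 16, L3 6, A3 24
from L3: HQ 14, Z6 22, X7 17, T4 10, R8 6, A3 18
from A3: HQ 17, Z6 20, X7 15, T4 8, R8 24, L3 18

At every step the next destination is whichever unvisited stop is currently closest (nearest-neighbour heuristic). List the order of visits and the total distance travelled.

Nearest-neighbour total = 102 blocks; route HQ → L3 → R8 → T4 → X7 → A3 → Z6 → HQ.

At HQ the remaining stops are L3 14, A3 17, T4 19, R8 20, X7 22, Z6 24; go to L3.
At L3 the remaining stops are R8 6, T4 10, X7 17, A3 18, Z6 22; go to R8.
At R8 the remaining stops are T4 16, X7 23, A3 24, Z6 28; go to T4.
At T4 the remaining stops are X7 7, A3 8, Z6 12; go to X7.
At X7 the remaining stops are A3 15, Z6 19; go to A3.
At A3 the remaining stops are Z6 20; go to Z6.
Return Z6→HQ: 24.
Total = 14 + 6 + 16 + 7 + 15 + 20 + 24 = 102.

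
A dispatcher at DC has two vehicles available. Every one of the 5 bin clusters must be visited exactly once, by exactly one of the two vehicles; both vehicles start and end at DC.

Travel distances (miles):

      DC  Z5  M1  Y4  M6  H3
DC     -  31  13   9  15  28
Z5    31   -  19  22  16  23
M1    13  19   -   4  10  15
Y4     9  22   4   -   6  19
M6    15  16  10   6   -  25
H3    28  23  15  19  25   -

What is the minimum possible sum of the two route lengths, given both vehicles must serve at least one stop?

Minimum combined distance: 100 miles.

Check every non-empty split of the stops between the two vehicles; for each half take its own optimal tour:
  {Z5} + {M1, Y4, M6, H3}: 62 + 68 = 130
  {M1} + {Z5, Y4, M6, H3}: 26 + 82 = 108
  {Z5, M1} + {Y4, M6, H3}: 63 + 68 = 131
  {Y4} + {Z5, M1, M6, H3}: 18 + 82 = 100
  {Z5, Y4} + {M1, M6, H3}: 62 + 68 = 130
  {M1, Y4} + {Z5, M6, H3}: 26 + 82 = 108
  … (15 splits in total)
Best: vehicle 1 DC → Y4 → DC = 18; vehicle 2 DC → M1 → H3 → Z5 → M6 → DC = 82; combined 100.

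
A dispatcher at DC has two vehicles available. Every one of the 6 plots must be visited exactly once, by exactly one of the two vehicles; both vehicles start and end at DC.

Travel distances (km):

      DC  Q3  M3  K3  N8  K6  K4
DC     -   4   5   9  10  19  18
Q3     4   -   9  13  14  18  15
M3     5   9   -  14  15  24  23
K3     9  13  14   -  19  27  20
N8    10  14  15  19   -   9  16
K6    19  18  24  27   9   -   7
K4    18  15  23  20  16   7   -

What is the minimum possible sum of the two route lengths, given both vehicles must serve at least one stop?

73 km — the smallest possible combined total.

Try each way of splitting the stops between the two vehicles (each non-empty) and, for each split, find the best tour for each vehicle:
  {Q3} + {M3, K3, N8, K6, K4}: 8 + 65 = 73
  {M3} + {Q3, K3, N8, K6, K4}: 10 + 63 = 73
  {Q3, M3} + {K3, N8, K6, K4}: 18 + 55 = 73
  {K3} + {Q3, M3, N8, K6, K4}: 18 + 55 = 73
  {Q3, K3} + {M3, N8, K6, K4}: 26 + 54 = 80
  {M3, K3} + {Q3, N8, K6, K4}: 28 + 45 = 73
  … (31 splits in total)
Best: vehicle 1 DC → Q3 → DC = 8; vehicle 2 DC → M3 → K3 → K4 → K6 → N8 → DC = 65; combined 73.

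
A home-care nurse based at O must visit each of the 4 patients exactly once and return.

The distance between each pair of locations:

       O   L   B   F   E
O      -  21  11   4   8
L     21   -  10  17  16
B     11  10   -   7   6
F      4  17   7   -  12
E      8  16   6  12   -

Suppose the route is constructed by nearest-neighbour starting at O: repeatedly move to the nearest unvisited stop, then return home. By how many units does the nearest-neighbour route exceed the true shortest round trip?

The nearest-neighbour route is 9 longer than optimal.

From O: F=4, E=8, B=11, L=21 → choose F (4).
From F: B=7, E=12, L=17 → choose B (7).
From B: E=6, L=10 → choose E (6).
From E: L=16 → choose L (16).
NN route O → F → B → E → L → O costs 54.
Optimal: O → F → L → B → E → O costs 45 (by enumerating all 12 distinct tours).
Excess = 54 − 45 = 9.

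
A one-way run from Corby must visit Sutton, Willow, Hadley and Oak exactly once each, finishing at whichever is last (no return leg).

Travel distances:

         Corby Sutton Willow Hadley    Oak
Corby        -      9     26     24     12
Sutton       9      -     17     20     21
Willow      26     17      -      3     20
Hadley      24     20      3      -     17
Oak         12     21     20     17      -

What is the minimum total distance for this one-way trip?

There are 4! = 24 possible orderings.
Corby → Sutton → Willow → Hadley → Oak: 9+17+3+17 = 46
Corby → Sutton → Willow → Oak → Hadley: 9+17+20+17 = 63
Corby → Sutton → Hadley → Willow → Oak: 9+20+3+20 = 52
Corby → Sutton → Hadley → Oak → Willow: 9+20+17+20 = 66
Corby → Sutton → Oak → Willow → Hadley: 9+21+20+3 = 53
Corby → Sutton → Oak → Hadley → Willow: 9+21+17+3 = 50
Corby → Willow → Sutton → Hadley → Oak: 26+17+20+17 = 80
Corby → Willow → Sutton → Oak → Hadley: 26+17+21+17 = 81
Corby → Willow → Hadley → Sutton → Oak: 26+3+20+21 = 70
Corby → Willow → Hadley → Oak → Sutton: 26+3+17+21 = 67
Corby → Willow → Oak → Sutton → Hadley: 26+20+21+20 = 87
Corby → Willow → Oak → Hadley → Sutton: 26+20+17+20 = 83
Corby → Hadley → Sutton → Willow → Oak: 24+20+17+20 = 81
Corby → Hadley → Sutton → Oak → Willow: 24+20+21+20 = 85
… (10 more)
The minimum is 46.
One shortest path: Corby → Sutton → Willow → Hadley → Oak.

Minimum one-way distance = 46.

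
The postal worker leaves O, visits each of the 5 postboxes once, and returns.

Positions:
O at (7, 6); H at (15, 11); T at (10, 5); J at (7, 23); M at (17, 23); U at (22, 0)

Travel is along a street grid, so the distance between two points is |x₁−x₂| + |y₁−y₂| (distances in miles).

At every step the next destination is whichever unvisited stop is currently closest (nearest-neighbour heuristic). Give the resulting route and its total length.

O → [T:4 / H:13 / J:17 / U:21 / M:27] → T (4)
T → [H:11 / U:17 / J:21 / M:25] → H (11)
H → [M:14 / U:18 / J:20] → M (14)
M → [J:10 / U:28] → J (10)
J → [U:38] → U (38)
Return U→O: 21.
Total = 4 + 11 + 14 + 10 + 38 + 21 = 98.

Total distance 98 miles via the nearest-neighbour route O → T → H → M → J → U → O.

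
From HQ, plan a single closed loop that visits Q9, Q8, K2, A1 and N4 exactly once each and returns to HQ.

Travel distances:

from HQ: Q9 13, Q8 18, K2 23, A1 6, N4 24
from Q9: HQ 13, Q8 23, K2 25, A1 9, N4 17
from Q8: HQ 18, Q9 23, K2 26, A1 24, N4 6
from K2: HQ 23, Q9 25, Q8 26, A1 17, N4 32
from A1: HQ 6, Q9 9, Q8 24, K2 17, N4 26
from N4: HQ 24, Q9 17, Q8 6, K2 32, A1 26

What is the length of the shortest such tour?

With 5 stops there are 5!/2 = 60 distinct round trips (a route and its reverse cost the same).
HQ → Q9 → Q8 → K2 → A1 → N4 → HQ: 13+23+26+17+26+24 = 129
HQ → Q9 → Q8 → K2 → N4 → A1 → HQ: 13+23+26+32+26+6 = 126
HQ → Q9 → Q8 → A1 → K2 → N4 → HQ: 13+23+24+17+32+24 = 133
HQ → Q9 → Q8 → A1 → N4 → K2 → HQ: 13+23+24+26+32+23 = 141
HQ → Q9 → Q8 → N4 → K2 → A1 → HQ: 13+23+6+32+17+6 = 97
HQ → Q9 → Q8 → N4 → A1 → K2 → HQ: 13+23+6+26+17+23 = 108
HQ → Q9 → K2 → Q8 → A1 → N4 → HQ: 13+25+26+24+26+24 = 138
HQ → Q9 → K2 → Q8 → N4 → A1 → HQ: 13+25+26+6+26+6 = 102
HQ → Q9 → K2 → A1 → Q8 → N4 → HQ: 13+25+17+24+6+24 = 109
HQ → Q9 → K2 → A1 → N4 → Q8 → HQ: 13+25+17+26+6+18 = 105
HQ → Q9 → K2 → N4 → Q8 → A1 → HQ: 13+25+32+6+24+6 = 106
HQ → Q9 → K2 → N4 → A1 → Q8 → HQ: 13+25+32+26+24+18 = 138
HQ → Q9 → A1 → Q8 → K2 → N4 → HQ: 13+9+24+26+32+24 = 128
HQ → Q9 → A1 → Q8 → N4 → K2 → HQ: 13+9+24+6+32+23 = 107
… (46 more)
HQ → Q9 → N4 → Q8 → K2 → A1 → HQ: 13+17+6+26+17+6 = 85  ← best
The minimum is 85.
One optimal route: HQ → Q9 → N4 → Q8 → K2 → A1 → HQ (or its reverse).

85 — the shortest possible round trip.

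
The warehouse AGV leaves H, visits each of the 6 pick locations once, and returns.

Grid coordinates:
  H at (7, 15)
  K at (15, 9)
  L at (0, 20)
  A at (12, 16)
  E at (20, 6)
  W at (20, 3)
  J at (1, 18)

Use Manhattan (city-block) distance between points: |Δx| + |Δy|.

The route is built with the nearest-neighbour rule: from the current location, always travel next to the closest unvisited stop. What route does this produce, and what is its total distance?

From H: distances to unvisited — A=6, J=9, L=12, K=14, E=22, W=25. Nearest is A (6).
From A: distances to unvisited — K=10, J=13, L=16, E=18, W=21. Nearest is K (10).
From K: distances to unvisited — E=8, W=11, J=23, L=26. Nearest is E (8).
From E: distances to unvisited — W=3, J=31, L=34. Nearest is W (3).
From W: distances to unvisited — J=34, L=37. Nearest is J (34).
From J: distances to unvisited — L=3. Nearest is L (3).
Return L→H: 12.
Total = 6 + 10 + 8 + 3 + 34 + 3 + 12 = 76.

76 along H → A → K → E → W → J → L → H.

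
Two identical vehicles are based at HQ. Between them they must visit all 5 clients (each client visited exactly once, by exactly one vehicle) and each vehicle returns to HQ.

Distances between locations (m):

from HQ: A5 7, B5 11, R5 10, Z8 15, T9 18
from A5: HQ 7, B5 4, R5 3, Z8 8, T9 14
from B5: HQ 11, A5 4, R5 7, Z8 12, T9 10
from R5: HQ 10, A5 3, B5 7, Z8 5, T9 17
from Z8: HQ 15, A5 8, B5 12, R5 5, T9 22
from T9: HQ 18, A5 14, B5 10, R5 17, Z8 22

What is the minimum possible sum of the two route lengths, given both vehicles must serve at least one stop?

69 m — the smallest possible combined total.

There are 2^4 − 1 = 15 ways to divide the 5 stops into two non-empty groups. For each, the best each vehicle can do is its own shortest tour through its group:
  {A5} + {B5, R5, Z8, T9}: 14 + 55 = 69
  {B5} + {A5, R5, Z8, T9}: 22 + 55 = 77
  {A5, B5} + {R5, Z8, T9}: 22 + 55 = 77
  {R5} + {A5, B5, Z8, T9}: 20 + 55 = 75
  {A5, R5} + {B5, Z8, T9}: 20 + 55 = 75
  {B5, R5} + {A5, Z8, T9}: 28 + 55 = 83
  … (15 splits in total)
Best: vehicle 1 HQ → A5 → HQ = 14; vehicle 2 HQ → R5 → Z8 → B5 → T9 → HQ = 55; combined 69.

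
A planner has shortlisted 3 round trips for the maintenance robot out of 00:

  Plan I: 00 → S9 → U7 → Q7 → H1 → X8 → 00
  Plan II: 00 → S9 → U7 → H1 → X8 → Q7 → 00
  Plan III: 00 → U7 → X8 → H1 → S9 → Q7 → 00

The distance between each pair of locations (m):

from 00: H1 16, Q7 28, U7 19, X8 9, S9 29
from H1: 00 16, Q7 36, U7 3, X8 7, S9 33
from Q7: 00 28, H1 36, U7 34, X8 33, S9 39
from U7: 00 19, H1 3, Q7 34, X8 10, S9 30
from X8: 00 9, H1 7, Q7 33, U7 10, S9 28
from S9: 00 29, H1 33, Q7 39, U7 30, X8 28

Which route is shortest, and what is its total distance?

Plan I: 29 + 30 + 34 + 36 + 7 + 9 = 145
Plan II: 29 + 30 + 3 + 7 + 33 + 28 = 130
Plan III: 19 + 10 + 7 + 33 + 39 + 28 = 136

Shortest is Plan II, total 130 m.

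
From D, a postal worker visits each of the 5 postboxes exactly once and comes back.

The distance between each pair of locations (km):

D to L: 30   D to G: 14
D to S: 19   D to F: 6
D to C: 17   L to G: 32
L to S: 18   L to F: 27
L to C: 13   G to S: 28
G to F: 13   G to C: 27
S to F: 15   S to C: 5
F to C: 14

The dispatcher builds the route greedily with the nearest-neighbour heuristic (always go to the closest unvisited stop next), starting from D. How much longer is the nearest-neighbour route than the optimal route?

D: F=6, G=14, C=17, S=19, L=30 ⇒ F
F: G=13, C=14, S=15, L=27 ⇒ G
G: C=27, S=28, L=32 ⇒ C
C: S=5, L=13 ⇒ S
S: L=18 ⇒ L
NN route D → F → G → C → S → L → D costs 99.
Optimal: D → G → L → C → S → F → D costs 85 (by enumerating all 60 distinct tours).
Excess = 99 − 85 = 14.

14 km longer than the optimal tour.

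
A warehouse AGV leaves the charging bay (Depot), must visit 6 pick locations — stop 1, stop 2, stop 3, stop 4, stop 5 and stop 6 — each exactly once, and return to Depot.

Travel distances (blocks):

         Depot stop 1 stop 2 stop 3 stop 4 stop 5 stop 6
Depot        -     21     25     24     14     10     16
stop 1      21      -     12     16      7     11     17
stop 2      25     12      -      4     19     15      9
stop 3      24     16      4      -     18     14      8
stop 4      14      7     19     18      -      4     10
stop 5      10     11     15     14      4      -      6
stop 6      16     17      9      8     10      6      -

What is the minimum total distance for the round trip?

61 blocks — the shortest possible round trip.

There are 360 distinct closed tours to check (reversals are equivalent).
Depot - stop 1 - stop 2 - stop 3 - stop 4 - stop 5 - stop 6 - Depot: 21+12+4+18+4+6+16 = 81
Depot - stop 1 - stop 2 - stop 3 - stop 4 - stop 6 - stop 5 - Depot: 21+12+4+18+10+6+10 = 81
Depot - stop 1 - stop 2 - stop 3 - stop 5 - stop 4 - stop 6 - Depot: 21+12+4+14+4+10+16 = 81
Depot - stop 1 - stop 2 - stop 3 - stop 5 - stop 6 - stop 4 - Depot: 21+12+4+14+6+10+14 = 81
Depot - stop 1 - stop 2 - stop 3 - stop 6 - stop 4 - stop 5 - Depot: 21+12+4+8+10+4+10 = 69
Depot - stop 1 - stop 2 - stop 3 - stop 6 - stop 5 - stop 4 - Depot: 21+12+4+8+6+4+14 = 69
Depot - stop 1 - stop 2 - stop 4 - stop 3 - stop 5 - stop 6 - Depot: 21+12+19+18+14+6+16 = 106
Depot - stop 1 - stop 2 - stop 4 - stop 3 - stop 6 - stop 5 - Depot: 21+12+19+18+8+6+10 = 94
… (352 more)
Depot - stop 4 - stop 1 - stop 2 - stop 3 - stop 6 - stop 5 - Depot: 14+7+12+4+8+6+10 = 61  ← best
The minimum is 61.
One optimal route: Depot → stop 4 → stop 1 → stop 2 → stop 3 → stop 6 → stop 5 → Depot (or its reverse).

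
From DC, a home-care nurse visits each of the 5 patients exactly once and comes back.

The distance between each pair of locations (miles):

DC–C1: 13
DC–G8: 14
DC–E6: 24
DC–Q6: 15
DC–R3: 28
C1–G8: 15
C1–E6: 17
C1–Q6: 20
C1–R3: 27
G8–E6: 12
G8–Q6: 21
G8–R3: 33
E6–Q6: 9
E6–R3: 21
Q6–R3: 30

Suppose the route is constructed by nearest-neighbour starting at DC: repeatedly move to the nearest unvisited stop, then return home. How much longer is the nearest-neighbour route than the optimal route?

DC: C1=13, G8=14, Q6=15, E6=24, R3=28 ⇒ C1
C1: G8=15, E6=17, Q6=20, R3=27 ⇒ G8
G8: E6=12, Q6=21, R3=33 ⇒ E6
E6: Q6=9, R3=21 ⇒ Q6
Q6: R3=30 ⇒ R3
NN route DC → C1 → G8 → E6 → Q6 → R3 → DC costs 107.
Optimal: DC → G8 → C1 → R3 → E6 → Q6 → DC costs 101 (by enumerating all 60 distinct tours).
Excess = 107 − 101 = 6.

The nearest-neighbour route is 6 miles longer than optimal.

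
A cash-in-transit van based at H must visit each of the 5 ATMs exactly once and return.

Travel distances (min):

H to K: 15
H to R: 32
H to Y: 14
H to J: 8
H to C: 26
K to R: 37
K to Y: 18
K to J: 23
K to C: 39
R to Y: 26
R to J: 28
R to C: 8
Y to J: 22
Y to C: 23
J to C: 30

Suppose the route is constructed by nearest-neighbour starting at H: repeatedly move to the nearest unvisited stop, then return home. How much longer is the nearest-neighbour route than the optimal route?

H: J=8, Y=14, K=15, C=26, R=32 ⇒ J
J: Y=22, K=23, R=28, C=30 ⇒ Y
Y: K=18, C=23, R=26 ⇒ K
K: R=37, C=39 ⇒ R
R: C=8 ⇒ C
NN route H → J → Y → K → R → C → H costs 119.
Optimal: H → K → Y → C → R → J → H costs 100 (by enumerating all 60 distinct tours).
Excess = 119 − 100 = 19.

19 min longer than the optimal tour.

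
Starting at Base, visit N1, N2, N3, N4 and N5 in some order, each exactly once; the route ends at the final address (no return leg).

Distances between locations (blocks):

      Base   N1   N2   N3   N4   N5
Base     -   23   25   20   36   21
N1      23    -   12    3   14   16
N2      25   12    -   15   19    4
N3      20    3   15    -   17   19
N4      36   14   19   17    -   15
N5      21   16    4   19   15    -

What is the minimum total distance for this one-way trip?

There are 5! = 120 possible orderings.
Base→N1→N2→N3→N4→N5: 23+12+15+17+15 = 82
Base→N1→N2→N3→N5→N4: 23+12+15+19+15 = 84
Base→N1→N2→N4→N3→N5: 23+12+19+17+19 = 90
Base→N1→N2→N4→N5→N3: 23+12+19+15+19 = 88
Base→N1→N2→N5→N3→N4: 23+12+4+19+17 = 75
Base→N1→N2→N5→N4→N3: 23+12+4+15+17 = 71
Base→N1→N3→N2→N4→N5: 23+3+15+19+15 = 75
Base→N1→N3→N2→N5→N4: 23+3+15+4+15 = 60
Base→N1→N3→N4→N2→N5: 23+3+17+19+4 = 66
Base→N1→N3→N4→N5→N2: 23+3+17+15+4 = 62
Base→N1→N3→N5→N2→N4: 23+3+19+4+19 = 68
Base→N1→N3→N5→N4→N2: 23+3+19+15+19 = 79
Base→N1→N4→N2→N3→N5: 23+14+19+15+19 = 90
Base→N1→N4→N2→N5→N3: 23+14+19+4+19 = 79
… (106 more)
Base→N3→N1→N2→N5→N4: 20+3+12+4+15 = 54  ← best
The minimum is 54.
One shortest path: Base → N3 → N1 → N2 → N5 → N4.

54 blocks — the minimum one-way total.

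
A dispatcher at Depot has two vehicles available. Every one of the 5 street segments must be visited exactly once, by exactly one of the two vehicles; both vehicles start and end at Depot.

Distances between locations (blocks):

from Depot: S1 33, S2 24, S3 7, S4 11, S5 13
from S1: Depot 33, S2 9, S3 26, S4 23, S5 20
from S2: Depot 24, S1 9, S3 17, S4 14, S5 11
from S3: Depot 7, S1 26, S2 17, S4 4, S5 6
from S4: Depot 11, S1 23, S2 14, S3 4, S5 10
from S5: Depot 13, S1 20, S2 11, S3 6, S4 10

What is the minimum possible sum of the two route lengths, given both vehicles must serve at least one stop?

Check every non-empty split of the stops between the two vehicles; for each half take its own optimal tour:
  {S1} + {S2, S3, S4, S5}: 66 + 49 = 115
  {S2} + {S1, S3, S4, S5}: 48 + 67 = 115
  {S1, S2} + {S3, S4, S5}: 66 + 34 = 100
  {S3} + {S1, S2, S4, S5}: 14 + 67 = 81
  {S1, S3} + {S2, S4, S5}: 66 + 49 = 115
  {S2, S3} + {S1, S4, S5}: 48 + 67 = 115
  … (15 splits in total)
Best: vehicle 1 Depot → S3 → Depot = 14; vehicle 2 Depot → S4 → S1 → S2 → S5 → Depot = 67; combined 81.

81 blocks — the smallest possible combined total.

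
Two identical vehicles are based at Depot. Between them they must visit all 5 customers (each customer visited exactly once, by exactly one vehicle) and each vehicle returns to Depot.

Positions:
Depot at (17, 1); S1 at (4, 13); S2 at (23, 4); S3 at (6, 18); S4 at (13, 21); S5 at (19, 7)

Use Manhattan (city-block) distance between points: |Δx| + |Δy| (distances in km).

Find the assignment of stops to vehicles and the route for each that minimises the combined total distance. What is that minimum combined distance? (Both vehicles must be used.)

Minimum combined distance: 88 km.

Try each way of splitting the stops between the two vehicles (each non-empty) and, for each split, find the best tour for each vehicle:
  {S1} + {S2, S3, S4, S5}: 50 + 74 = 124
  {S2} + {S1, S3, S4, S5}: 18 + 70 = 88
  {S1, S2} + {S3, S4, S5}: 62 + 66 = 128
  {S3} + {S1, S2, S4, S5}: 56 + 78 = 134
  {S1, S3} + {S2, S4, S5}: 60 + 60 = 120
  {S2, S3} + {S1, S4, S5}: 68 + 70 = 138
  … (15 splits in total)
Best: vehicle 1 Depot → S2 → Depot = 18; vehicle 2 Depot → S1 → S3 → S4 → S5 → Depot = 70; combined 88.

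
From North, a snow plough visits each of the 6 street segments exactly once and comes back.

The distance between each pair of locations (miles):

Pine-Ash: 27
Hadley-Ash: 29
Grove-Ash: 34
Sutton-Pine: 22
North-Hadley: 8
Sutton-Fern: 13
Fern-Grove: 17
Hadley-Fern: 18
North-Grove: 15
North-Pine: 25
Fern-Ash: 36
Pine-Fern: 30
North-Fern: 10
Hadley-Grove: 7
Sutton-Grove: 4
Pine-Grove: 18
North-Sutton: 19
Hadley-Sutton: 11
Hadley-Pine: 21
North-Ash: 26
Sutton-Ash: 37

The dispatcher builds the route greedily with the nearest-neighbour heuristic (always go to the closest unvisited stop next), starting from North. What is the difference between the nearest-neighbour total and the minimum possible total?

From North: Hadley=8, Fern=10, Grove=15, Sutton=19, Pine=25, Ash=26 → choose Hadley (8).
From Hadley: Grove=7, Sutton=11, Fern=18, Pine=21, Ash=29 → choose Grove (7).
From Grove: Sutton=4, Fern=17, Pine=18, Ash=34 → choose Sutton (4).
From Sutton: Fern=13, Pine=22, Ash=37 → choose Fern (13).
From Fern: Pine=30, Ash=36 → choose Pine (30).
From Pine: Ash=27 → choose Ash (27).
NN route North → Hadley → Grove → Sutton → Fern → Pine → Ash → North costs 115.
Optimal: North → Fern → Sutton → Grove → Hadley → Pine → Ash → North costs 108 (by enumerating all 360 distinct tours).
Excess = 115 − 108 = 7.

The nearest-neighbour route is 7 miles longer than optimal.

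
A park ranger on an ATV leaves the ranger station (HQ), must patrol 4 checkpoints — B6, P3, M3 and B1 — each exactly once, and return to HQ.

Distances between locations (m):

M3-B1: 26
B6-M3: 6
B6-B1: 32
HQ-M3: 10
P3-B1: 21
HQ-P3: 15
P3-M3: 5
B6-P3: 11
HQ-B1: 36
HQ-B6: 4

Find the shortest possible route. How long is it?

Shortest round trip = 72 m.

With 4 stops there are 4!/2 = 12 distinct round trips (a route and its reverse cost the same).
HQ→B6→P3→M3→B1→HQ: 4+11+5+26+36 = 82
HQ→B6→P3→B1→M3→HQ: 4+11+21+26+10 = 72
HQ→B6→M3→P3→B1→HQ: 4+6+5+21+36 = 72
HQ→B6→M3→B1→P3→HQ: 4+6+26+21+15 = 72
HQ→B6→B1→P3→M3→HQ: 4+32+21+5+10 = 72
HQ→B6→B1→M3→P3→HQ: 4+32+26+5+15 = 82
HQ→P3→B6→M3→B1→HQ: 15+11+6+26+36 = 94
HQ→P3→B6→B1→M3→HQ: 15+11+32+26+10 = 94
HQ→P3→M3→B6→B1→HQ: 15+5+6+32+36 = 94
HQ→P3→B1→B6→M3→HQ: 15+21+32+6+10 = 84
HQ→M3→B6→P3→B1→HQ: 10+6+11+21+36 = 84
HQ→M3→P3→B6→B1→HQ: 10+5+11+32+36 = 94
The minimum is 72.
One optimal route: HQ → B6 → P3 → B1 → M3 → HQ (or its reverse).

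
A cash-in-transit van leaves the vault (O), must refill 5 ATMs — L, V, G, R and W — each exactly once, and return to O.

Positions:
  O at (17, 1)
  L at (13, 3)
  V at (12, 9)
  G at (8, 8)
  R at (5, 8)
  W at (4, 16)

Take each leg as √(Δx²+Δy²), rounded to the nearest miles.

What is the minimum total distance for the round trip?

42 miles — the shortest possible round trip.

With 5 stops there are 5!/2 = 60 distinct round trips (a route and its reverse cost the same).
O→L→V→G→R→W→O: 4+6+4+3+8+20 = 45
O→L→V→G→W→R→O: 4+6+4+9+8+14 = 45
O→L→V→R→G→W→O: 4+6+7+3+9+20 = 49
O→L→V→R→W→G→O: 4+6+7+8+9+11 = 45
O→L→V→W→G→R→O: 4+6+11+9+3+14 = 47
O→L→V→W→R→G→O: 4+6+11+8+3+11 = 43
O→L→G→V→R→W→O: 4+7+4+7+8+20 = 50
O→L→G→V→W→R→O: 4+7+4+11+8+14 = 48
O→L→G→R→V→W→O: 4+7+3+7+11+20 = 52
O→L→G→R→W→V→O: 4+7+3+8+11+9 = 42
O→L→G→W→V→R→O: 4+7+9+11+7+14 = 52
O→L→G→W→R→V→O: 4+7+9+8+7+9 = 44
O→L→R→V→G→W→O: 4+9+7+4+9+20 = 53
O→L→R→V→W→G→O: 4+9+7+11+9+11 = 51
… (46 more)
The minimum is 42.
One optimal route: O → L → G → R → W → V → O (or its reverse).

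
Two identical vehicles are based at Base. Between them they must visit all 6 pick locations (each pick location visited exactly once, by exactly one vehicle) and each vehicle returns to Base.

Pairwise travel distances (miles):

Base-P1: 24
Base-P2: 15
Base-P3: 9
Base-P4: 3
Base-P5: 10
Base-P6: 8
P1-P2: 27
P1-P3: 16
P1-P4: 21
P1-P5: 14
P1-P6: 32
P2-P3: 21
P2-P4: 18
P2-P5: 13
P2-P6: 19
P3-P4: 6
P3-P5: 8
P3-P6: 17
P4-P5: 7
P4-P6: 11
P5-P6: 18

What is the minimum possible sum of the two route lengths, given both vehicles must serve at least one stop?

83 miles — the smallest possible combined total.

Try each way of splitting the stops between the two vehicles (each non-empty) and, for each split, find the best tour for each vehicle:
  {P1} + {P2, P3, P4, P5, P6}: 48 + 57 = 105
  {P2} + {P1, P3, P4, P5, P6}: 30 + 65 = 95
  {P1, P2} + {P3, P4, P5, P6}: 66 + 43 = 109
  {P3} + {P1, P2, P4, P5, P6}: 18 + 78 = 96
  {P1, P3} + {P2, P4, P5, P6}: 49 + 50 = 99
  {P2, P3} + {P1, P4, P5, P6}: 45 + 64 = 109
  … (31 splits in total)
  {P1, P2, P3, P4, P5} + {P6}: 67 + 16 = 83  ← best
Best: vehicle 1 Base → P2 → P5 → P1 → P3 → P4 → Base = 67; vehicle 2 Base → P6 → Base = 16; combined 83.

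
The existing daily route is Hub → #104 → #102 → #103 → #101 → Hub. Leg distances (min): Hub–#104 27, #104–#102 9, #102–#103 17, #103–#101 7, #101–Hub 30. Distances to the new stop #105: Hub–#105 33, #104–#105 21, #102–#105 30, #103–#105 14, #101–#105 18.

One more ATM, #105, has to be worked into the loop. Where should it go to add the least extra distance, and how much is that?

Insertion cost between consecutive stops i–j is d(i,#105) + d(#105,j) − d(i,j):
  between Hub and #104: 33 + 21 − 27 = 27
  between #104 and #102: 21 + 30 − 9 = 42
  between #102 and #103: 30 + 14 − 17 = 27
  between #103 and #101: 14 + 18 − 7 = 25
  between #101 and Hub: 18 + 33 − 30 = 21
Cheapest insertion is between #101 and Hub, adding 21.
New total = 90 + 21 = 111.

+21 min — insert #105 between #101 and Hub.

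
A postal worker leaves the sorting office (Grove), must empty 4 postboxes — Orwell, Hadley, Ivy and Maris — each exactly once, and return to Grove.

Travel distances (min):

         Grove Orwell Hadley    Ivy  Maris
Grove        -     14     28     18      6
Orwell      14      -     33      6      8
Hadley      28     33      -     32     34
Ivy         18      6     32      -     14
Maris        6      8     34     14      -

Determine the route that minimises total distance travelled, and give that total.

Shortest round trip = 80 min.

Grove-Orwell-Hadley-Ivy-Maris-Grove: 14+33+32+14+6 = 99
Grove-Orwell-Hadley-Maris-Ivy-Grove: 14+33+34+14+18 = 113
Grove-Orwell-Ivy-Hadley-Maris-Grove: 14+6+32+34+6 = 92
Grove-Orwell-Ivy-Maris-Hadley-Grove: 14+6+14+34+28 = 96
Grove-Orwell-Maris-Hadley-Ivy-Grove: 14+8+34+32+18 = 106
Grove-Orwell-Maris-Ivy-Hadley-Grove: 14+8+14+32+28 = 96
Grove-Hadley-Orwell-Ivy-Maris-Grove: 28+33+6+14+6 = 87
Grove-Hadley-Orwell-Maris-Ivy-Grove: 28+33+8+14+18 = 101
Grove-Hadley-Ivy-Orwell-Maris-Grove: 28+32+6+8+6 = 80
Grove-Hadley-Maris-Orwell-Ivy-Grove: 28+34+8+6+18 = 94
Grove-Ivy-Orwell-Hadley-Maris-Grove: 18+6+33+34+6 = 97
Grove-Ivy-Hadley-Orwell-Maris-Grove: 18+32+33+8+6 = 97
The minimum is 80.
One optimal route: Grove → Hadley → Ivy → Orwell → Maris → Grove (or its reverse).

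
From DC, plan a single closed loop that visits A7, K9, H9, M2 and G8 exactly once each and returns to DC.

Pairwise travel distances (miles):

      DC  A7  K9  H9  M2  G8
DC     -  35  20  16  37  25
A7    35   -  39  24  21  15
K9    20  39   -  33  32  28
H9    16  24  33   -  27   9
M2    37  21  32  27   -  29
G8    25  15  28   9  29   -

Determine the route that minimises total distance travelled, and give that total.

DC → A7 → K9 → H9 → M2 → G8 → DC: 35+39+33+27+29+25 = 188
DC → A7 → K9 → H9 → G8 → M2 → DC: 35+39+33+9+29+37 = 182
DC → A7 → K9 → M2 → H9 → G8 → DC: 35+39+32+27+9+25 = 167
DC → A7 → K9 → M2 → G8 → H9 → DC: 35+39+32+29+9+16 = 160
DC → A7 → K9 → G8 → H9 → M2 → DC: 35+39+28+9+27+37 = 175
DC → A7 → K9 → G8 → M2 → H9 → DC: 35+39+28+29+27+16 = 174
DC → A7 → H9 → K9 → M2 → G8 → DC: 35+24+33+32+29+25 = 178
DC → A7 → H9 → K9 → G8 → M2 → DC: 35+24+33+28+29+37 = 186
DC → A7 → H9 → M2 → K9 → G8 → DC: 35+24+27+32+28+25 = 171
DC → A7 → H9 → M2 → G8 → K9 → DC: 35+24+27+29+28+20 = 163
DC → A7 → H9 → G8 → K9 → M2 → DC: 35+24+9+28+32+37 = 165
DC → A7 → H9 → G8 → M2 → K9 → DC: 35+24+9+29+32+20 = 149
DC → A7 → M2 → K9 → H9 → G8 → DC: 35+21+32+33+9+25 = 155
DC → A7 → M2 → K9 → G8 → H9 → DC: 35+21+32+28+9+16 = 141
… (46 more)
DC → K9 → M2 → A7 → G8 → H9 → DC: 20+32+21+15+9+16 = 113  ← best
The minimum is 113.
One optimal route: DC → K9 → M2 → A7 → G8 → H9 → DC (or its reverse).

Shortest round trip = 113 miles.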